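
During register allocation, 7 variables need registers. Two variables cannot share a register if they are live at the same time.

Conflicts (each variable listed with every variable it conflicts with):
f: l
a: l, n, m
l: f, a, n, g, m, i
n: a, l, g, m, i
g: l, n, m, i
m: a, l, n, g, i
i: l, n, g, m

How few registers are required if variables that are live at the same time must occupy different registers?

5

l, n, g, m, i pairwise conflict, so at least 5 registers are needed.
5 registers suffice: register 1 → {l}; register 2 → {f, n}; register 3 → {m}; register 4 → {a, g}; register 5 → {i}. Every pair that conflicts lands in different registers.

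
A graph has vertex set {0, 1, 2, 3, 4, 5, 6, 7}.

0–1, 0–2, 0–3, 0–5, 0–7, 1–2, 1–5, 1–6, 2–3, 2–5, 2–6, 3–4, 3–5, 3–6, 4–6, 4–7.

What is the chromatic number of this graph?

0, 1, 2, 5 are mutually adjacent (a clique of size 4), so at least 4 colors are needed.
A valid assignment using 4 colors: 0=green, 1=blue, 2=red, 3=blue, 4=red, 5=yellow, 6=green, 7=blue. No two adjacent vertices share a color.

4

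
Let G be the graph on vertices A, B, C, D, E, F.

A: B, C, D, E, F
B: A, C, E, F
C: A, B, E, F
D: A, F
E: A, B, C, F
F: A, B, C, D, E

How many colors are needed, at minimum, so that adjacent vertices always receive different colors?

A, B, C, E, F form a clique, so at least 5 colors are needed.
5 colors suffice: color 1 → {A}; color 2 → {F}; color 3 → {B, D}; color 4 → {C}; color 5 → {E}. Each edge has distinct colors on its endpoints.

5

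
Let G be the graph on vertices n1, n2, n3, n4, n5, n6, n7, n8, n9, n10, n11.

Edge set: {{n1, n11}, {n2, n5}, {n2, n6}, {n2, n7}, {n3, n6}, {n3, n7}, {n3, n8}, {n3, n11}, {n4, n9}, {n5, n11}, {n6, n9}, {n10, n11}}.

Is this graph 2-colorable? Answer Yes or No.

The cycle n7-n3-n11-n5-n2-n7 has odd length 5, so it cannot be 2-colored; at least 3 colors are needed.
So 2 colors are not enough.

No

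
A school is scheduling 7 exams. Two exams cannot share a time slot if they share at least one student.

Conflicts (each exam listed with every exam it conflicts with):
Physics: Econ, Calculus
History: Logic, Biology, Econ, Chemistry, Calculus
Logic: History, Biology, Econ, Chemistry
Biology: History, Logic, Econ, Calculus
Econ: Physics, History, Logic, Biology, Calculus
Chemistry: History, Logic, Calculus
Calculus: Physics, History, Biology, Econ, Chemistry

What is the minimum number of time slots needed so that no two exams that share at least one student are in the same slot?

4

History, Biology, Econ, Calculus pairwise conflict, so at least 4 time slots are needed.
4 time slots suffice: time slot 1 → {Logic, Calculus}; time slot 2 → {Econ, Chemistry}; time slot 3 → {Physics, History}; time slot 4 → {Biology}. No two conflicting exams share a time slot.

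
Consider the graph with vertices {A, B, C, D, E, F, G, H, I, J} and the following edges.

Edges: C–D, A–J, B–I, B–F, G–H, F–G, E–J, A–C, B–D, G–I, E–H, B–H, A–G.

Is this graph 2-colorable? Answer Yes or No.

The cycle E-H-G-A-J-E has odd length 5, so it cannot be 2-colored; at least 3 colors are needed.
So 2 colors are not enough.

No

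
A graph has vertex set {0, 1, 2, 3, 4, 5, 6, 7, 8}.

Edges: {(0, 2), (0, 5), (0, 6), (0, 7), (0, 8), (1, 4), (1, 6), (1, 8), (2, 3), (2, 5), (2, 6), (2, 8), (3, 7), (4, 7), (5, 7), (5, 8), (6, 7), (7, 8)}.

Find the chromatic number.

0, 2, 5, 8 are mutually adjacent (a clique of size 4), so at least 4 colors are needed.
A valid assignment using 4 colors: 0=blue, 1=red, 2=red, 3=blue, 4=blue, 5=yellow, 6=green, 7=red, 8=green. No two adjacent vertices share a color.

4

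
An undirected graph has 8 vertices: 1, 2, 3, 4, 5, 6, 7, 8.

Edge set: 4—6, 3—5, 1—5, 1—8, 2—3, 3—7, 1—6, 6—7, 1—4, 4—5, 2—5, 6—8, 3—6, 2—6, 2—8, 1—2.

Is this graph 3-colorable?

1, 2, 6, 8 are mutually adjacent (a clique of size 4), so at least 4 colors are needed.
So 3 colors are not enough.

No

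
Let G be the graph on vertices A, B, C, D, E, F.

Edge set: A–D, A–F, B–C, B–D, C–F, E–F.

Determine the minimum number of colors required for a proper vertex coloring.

The cycle D-A-F-C-B-D has odd length 5, so it cannot be 2-colored; at least 3 colors are needed.
A valid assignment using 3 colors: A=2, B=2, C=3, D=1, E=2, F=1. Every edge joins two different colors.

3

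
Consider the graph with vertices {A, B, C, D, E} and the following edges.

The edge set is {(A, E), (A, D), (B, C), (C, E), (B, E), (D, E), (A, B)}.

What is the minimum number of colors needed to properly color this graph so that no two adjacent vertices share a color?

B, C, E are mutually adjacent, so at least 3 colors are needed.
3 colors suffice: A=green, B=blue, C=green, D=blue, E=red. Each edge has distinct colors on its endpoints.

3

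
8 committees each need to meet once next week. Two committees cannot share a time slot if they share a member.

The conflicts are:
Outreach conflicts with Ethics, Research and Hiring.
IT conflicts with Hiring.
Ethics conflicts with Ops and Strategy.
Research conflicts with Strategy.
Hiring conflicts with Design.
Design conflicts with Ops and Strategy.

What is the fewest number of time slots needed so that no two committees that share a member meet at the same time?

The cycle Research-Outreach-Hiring-Design-Strategy-Research has odd length 5, so it cannot be 2-colored; at least 3 time slots are needed.
3 time slots suffice: Outreach=2, IT=2, Ethics=3, Research=3, Hiring=1, Design=2, Ops=1, Strategy=1. Every pair that conflicts lands in different time slots.

3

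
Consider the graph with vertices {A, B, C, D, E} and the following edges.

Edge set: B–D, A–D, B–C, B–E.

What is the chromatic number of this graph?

B and C are adjacent, so at least 2 colors are needed.
2 colors suffice: color red → {A, B}; color blue → {C, D, E}. No two adjacent vertices share a color.

2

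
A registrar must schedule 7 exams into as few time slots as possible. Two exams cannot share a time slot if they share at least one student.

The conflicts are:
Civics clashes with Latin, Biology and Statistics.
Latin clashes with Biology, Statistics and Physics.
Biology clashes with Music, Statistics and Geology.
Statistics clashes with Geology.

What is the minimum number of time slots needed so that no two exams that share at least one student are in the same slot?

Civics, Latin, Biology, Statistics pairwise conflict, so at least 4 time slots are needed.
A valid assignment using 4 time slots: Civics=4, Latin=3, Biology=1, Music=2, Statistics=2, Physics=1, Geology=3. No two conflicting exams share a time slot.

4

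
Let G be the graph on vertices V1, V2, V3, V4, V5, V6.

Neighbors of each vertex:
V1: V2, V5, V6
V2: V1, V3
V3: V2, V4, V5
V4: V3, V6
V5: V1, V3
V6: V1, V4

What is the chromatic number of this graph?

The cycle V3-V2-V1-V6-V4-V3 has odd length 5, so it cannot be 2-colored; at least 3 colors are needed.
A valid assignment using 3 colors: V1=1, V2=2, V3=1, V4=3, V5=2, V6=2. No two adjacent vertices share a color.

3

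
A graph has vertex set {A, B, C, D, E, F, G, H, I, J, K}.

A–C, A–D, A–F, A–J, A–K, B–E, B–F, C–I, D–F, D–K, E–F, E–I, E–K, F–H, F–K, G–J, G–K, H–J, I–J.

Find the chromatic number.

4

A, D, F, K form a clique, so at least 4 colors are needed.
One proper 4-coloring: A=3, B=2, C=1, D=4, E=3, F=1, G=3, H=2, I=2, J=1, K=2. Every edge joins two different colors.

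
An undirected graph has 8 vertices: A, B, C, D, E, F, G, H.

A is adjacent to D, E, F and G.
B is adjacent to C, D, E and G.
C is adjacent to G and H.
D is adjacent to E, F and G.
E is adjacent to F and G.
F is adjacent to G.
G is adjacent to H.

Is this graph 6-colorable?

Yes

The chromatic number is 5. A, D, E, F, G are mutually adjacent (a clique of size 5), so at least 5 colors are needed.
5 colors suffice: A=4, B=4, C=2, D=2, E=3, F=5, G=1, H=3.
Since 6 ≥ 5, a proper 6-coloring certainly exists.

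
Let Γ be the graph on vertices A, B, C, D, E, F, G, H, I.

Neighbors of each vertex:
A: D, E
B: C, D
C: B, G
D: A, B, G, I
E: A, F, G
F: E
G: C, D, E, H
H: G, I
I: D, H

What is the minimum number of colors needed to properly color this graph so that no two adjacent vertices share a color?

D and I are adjacent, so at least 2 colors are needed.
2 colors suffice: color 1 → {C, D, E, H}; color 2 → {A, B, F, G, I}. Each edge has distinct colors on its endpoints.

2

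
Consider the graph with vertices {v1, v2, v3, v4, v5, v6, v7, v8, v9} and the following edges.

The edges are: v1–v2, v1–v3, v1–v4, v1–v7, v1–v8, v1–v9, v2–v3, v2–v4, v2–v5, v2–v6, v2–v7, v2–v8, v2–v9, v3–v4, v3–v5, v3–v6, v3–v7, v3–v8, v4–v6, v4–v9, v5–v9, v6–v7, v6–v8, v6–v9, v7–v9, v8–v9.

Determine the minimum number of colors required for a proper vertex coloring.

v1, v2, v7, v9 form a clique, so at least 4 colors are needed.
A valid assignment using 4 colors: v1=G, v2=R, v3=B, v4=Y, v5=G, v6=G, v7=Y, v8=Y, v9=B. Each edge has distinct colors on its endpoints.

4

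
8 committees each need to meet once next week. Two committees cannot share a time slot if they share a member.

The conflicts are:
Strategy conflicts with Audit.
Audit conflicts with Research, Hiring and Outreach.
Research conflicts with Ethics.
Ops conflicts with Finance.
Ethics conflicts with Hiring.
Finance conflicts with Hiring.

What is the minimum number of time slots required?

Audit and Hiring conflict, so at least 2 time slots are needed.
2 time slots suffice: time slot 1 → {Audit, Ethics, Finance}; time slot 2 → {Strategy, Research, Ops, Hiring, Outreach}. Every pair that conflicts lands in different time slots.

2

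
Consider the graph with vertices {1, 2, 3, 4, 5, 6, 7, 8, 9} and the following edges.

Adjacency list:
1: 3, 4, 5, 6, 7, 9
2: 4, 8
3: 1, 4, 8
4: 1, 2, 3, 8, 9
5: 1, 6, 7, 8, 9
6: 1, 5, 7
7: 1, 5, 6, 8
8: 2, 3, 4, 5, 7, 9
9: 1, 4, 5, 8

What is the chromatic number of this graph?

1, 5, 6, 7 are mutually adjacent (a clique of size 4), so at least 4 colors are needed.
One proper 4-coloring: 1=a, 2=c, 3=c, 4=b, 5=b, 6=d, 7=c, 8=a, 9=c. Each edge has distinct colors on its endpoints.

4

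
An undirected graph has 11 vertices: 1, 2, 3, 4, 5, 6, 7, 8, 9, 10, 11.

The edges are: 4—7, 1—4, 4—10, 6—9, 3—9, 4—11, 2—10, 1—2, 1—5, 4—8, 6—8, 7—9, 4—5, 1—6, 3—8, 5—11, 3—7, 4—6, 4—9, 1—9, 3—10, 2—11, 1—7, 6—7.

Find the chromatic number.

5

1, 4, 6, 7, 9 are mutually adjacent (a clique of size 5), so at least 5 colors are needed.
5 colors suffice: color red → {2, 3, 4}; color blue → {1, 8, 10, 11}; color green → {5, 7}; color yellow → {6}; color purple → {9}. Every edge joins two different colors.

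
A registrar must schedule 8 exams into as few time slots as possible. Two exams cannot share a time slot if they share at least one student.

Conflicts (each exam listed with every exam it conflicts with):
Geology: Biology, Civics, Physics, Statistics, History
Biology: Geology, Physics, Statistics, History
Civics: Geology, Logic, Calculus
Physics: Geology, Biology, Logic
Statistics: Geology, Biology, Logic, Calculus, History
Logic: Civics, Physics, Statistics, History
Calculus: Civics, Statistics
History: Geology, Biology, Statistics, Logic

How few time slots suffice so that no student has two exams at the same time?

4

Geology, Biology, Statistics, History are mutually in conflict, so at least 4 time slots are needed.
4 time slots suffice: Geology=2, Biology=4, Civics=1, Physics=1, Statistics=1, Logic=2, Calculus=2, History=3. No two conflicting exams share a time slot.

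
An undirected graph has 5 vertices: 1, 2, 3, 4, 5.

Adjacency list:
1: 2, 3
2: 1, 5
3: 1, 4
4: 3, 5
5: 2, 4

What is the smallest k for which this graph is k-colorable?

3

The cycle 4-5-2-1-3-4 has odd length 5, so it cannot be 2-colored; at least 3 colors are needed.
A valid assignment using 3 colors: 1=c, 2=a, 3=b, 4=a, 5=b. Every edge joins two different colors.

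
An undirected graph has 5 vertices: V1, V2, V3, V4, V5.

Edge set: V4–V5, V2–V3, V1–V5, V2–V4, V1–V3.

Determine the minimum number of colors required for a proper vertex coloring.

The cycle V4-V2-V3-V1-V5-V4 has odd length 5, so it cannot be 2-colored; at least 3 colors are needed.
3 colors suffice: color 1 → {V3, V4}; color 2 → {V2, V5}; color 3 → {V1}. Each edge has distinct colors on its endpoints.

3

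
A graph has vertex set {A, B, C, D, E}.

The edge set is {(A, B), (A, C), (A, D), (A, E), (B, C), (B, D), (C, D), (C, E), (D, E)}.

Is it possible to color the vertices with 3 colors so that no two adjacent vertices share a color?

A, C, D, E are mutually adjacent (a clique of size 4), so at least 4 colors are needed.
So 3 colors are not enough.

No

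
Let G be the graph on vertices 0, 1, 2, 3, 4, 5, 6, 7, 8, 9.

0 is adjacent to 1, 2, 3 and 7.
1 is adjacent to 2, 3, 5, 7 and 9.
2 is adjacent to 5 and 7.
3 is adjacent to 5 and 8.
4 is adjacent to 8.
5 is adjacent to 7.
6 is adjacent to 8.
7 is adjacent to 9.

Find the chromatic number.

0, 1, 2, 7 form a clique, so at least 4 colors are needed.
4 colors suffice: color red → {1, 8}; color blue → {3, 4, 6, 7}; color green → {2, 9}; color yellow → {0, 5}. Every edge joins two different colors.

4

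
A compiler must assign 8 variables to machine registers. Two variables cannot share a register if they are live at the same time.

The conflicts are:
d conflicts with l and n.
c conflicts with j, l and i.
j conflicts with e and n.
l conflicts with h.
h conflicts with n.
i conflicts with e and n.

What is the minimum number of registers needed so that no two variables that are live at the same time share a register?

The cycle d-n-j-c-l-d has odd length 5, so it cannot be 2-colored; at least 3 registers are needed.
Using 3 registers: d=3, c=1, j=2, l=2, h=3, i=2, e=1, n=1. No two conflicting variables share a register.

3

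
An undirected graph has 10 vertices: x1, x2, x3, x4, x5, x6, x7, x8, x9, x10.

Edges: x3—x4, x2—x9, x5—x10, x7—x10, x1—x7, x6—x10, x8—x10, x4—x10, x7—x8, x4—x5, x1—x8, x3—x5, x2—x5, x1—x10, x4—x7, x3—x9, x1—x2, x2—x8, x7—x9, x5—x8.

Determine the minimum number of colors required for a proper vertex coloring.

x1, x7, x8, x10 form a clique, so at least 4 colors are needed.
4 colors suffice: color R → {x2, x3, x10}; color B → {x5, x6, x7}; color G → {x4, x8, x9}; color Y → {x1}. Every edge joins two different colors.

4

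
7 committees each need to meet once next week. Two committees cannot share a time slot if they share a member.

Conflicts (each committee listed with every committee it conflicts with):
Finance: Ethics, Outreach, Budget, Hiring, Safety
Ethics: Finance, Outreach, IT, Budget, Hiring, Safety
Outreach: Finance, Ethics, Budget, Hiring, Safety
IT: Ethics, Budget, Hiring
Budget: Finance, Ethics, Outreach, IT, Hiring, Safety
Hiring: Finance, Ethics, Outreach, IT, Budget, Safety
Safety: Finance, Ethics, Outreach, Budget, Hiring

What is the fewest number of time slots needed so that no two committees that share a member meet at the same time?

6

Finance, Ethics, Outreach, Budget, Hiring, Safety pairwise conflict, so at least 6 time slots are needed.
6 time slots suffice: time slot 1 → {Hiring}; time slot 2 → {Budget}; time slot 3 → {Ethics}; time slot 4 → {Finance, IT}; time slot 5 → {Safety}; time slot 6 → {Outreach}. Every pair that conflicts lands in different time slots.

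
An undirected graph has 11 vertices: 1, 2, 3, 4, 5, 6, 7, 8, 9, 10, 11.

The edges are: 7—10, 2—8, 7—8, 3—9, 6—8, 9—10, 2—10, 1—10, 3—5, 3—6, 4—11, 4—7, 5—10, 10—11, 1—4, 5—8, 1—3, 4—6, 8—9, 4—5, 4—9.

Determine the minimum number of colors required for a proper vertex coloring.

2

4 and 9 are adjacent, so at least 2 colors are needed.
2 colors suffice: color red → {3, 4, 8, 10}; color blue → {1, 2, 5, 6, 7, 9, 11}. No two adjacent vertices share a color.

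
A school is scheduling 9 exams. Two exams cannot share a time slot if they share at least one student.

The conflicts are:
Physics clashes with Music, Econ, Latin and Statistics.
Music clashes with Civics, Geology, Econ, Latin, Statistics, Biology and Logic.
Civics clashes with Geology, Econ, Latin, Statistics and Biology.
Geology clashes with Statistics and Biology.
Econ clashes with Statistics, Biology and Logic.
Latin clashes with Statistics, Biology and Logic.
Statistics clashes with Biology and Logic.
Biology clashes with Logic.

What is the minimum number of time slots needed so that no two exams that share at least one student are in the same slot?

Music, Civics, Latin, Statistics, Biology pairwise conflict, so at least 5 time slots are needed.
A valid assignment using 5 time slots: Physics=3, Music=2, Civics=5, Geology=4, Econ=4, Latin=4, Statistics=1, Biology=3, Logic=5. Every pair that conflicts lands in different time slots.

5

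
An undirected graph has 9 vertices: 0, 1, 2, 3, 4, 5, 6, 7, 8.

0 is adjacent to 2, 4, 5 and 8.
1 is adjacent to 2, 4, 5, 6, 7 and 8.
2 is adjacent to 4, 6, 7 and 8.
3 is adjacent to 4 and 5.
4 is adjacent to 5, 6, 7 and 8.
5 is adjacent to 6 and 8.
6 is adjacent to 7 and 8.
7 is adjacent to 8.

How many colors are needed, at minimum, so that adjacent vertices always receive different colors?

6

1, 2, 4, 6, 7, 8 are mutually adjacent (a clique of size 6), so at least 6 colors are needed.
A valid assignment using 6 colors: 0=green, 1=purple, 2=yellow, 3=blue, 4=red, 5=yellow, 6=green, 7=orange, 8=blue. Each edge has distinct colors on its endpoints.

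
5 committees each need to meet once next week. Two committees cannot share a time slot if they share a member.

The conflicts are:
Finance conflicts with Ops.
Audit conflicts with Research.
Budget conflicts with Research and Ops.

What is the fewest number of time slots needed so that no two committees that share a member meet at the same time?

2

Budget and Ops conflict, so at least 2 time slots are needed.
2 time slots suffice: Finance=2, Audit=2, Budget=2, Research=1, Ops=1. No two conflicting committees share a time slot.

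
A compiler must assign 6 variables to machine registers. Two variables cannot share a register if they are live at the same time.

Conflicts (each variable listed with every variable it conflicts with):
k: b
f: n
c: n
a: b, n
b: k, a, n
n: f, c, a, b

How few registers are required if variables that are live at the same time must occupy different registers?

a, b, n are mutually in conflict, so at least 3 registers are needed.
3 registers suffice: register 1 → {k, n}; register 2 → {f, c, b}; register 3 → {a}. No two conflicting variables share a register.

3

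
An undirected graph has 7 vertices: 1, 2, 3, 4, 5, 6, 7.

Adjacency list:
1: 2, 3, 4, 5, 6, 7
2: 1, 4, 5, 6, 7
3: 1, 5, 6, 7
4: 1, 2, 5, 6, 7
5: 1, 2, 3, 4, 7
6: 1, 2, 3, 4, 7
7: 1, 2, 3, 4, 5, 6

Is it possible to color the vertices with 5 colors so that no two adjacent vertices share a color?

Yes

The chromatic number is 5. 1, 2, 4, 5, 7 are pairwise adjacent (a clique of size 5), so at least 5 colors are needed.
5 colors suffice: color red → {1}; color blue → {7}; color green → {5, 6}; color yellow → {3, 4}; color purple → {2}.
That is already a proper 5-coloring.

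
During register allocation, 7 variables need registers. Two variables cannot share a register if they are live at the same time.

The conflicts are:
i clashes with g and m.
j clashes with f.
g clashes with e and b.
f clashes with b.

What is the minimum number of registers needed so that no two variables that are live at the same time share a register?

2

g and e conflict, so at least 2 registers are needed.
2 registers suffice: register 1 → {g, f, m}; register 2 → {i, j, e, b}. No two conflicting variables share a register.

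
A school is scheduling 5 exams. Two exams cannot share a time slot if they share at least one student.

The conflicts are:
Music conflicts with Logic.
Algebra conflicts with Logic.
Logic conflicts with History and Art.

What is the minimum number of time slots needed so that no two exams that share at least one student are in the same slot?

2

Music and Logic conflict, so at least 2 time slots are needed.
2 time slots suffice: time slot 1 → {Logic}; time slot 2 → {Music, Algebra, History, Art}. Each listed conflict is separated.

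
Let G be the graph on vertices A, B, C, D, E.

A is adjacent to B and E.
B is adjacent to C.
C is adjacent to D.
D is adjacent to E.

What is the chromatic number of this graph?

3

The cycle B-A-E-D-C-B has odd length 5, so it cannot be 2-colored; at least 3 colors are needed.
3 colors suffice: color 1 → {C, E}; color 2 → {A, D}; color 3 → {B}. Every edge joins two different colors.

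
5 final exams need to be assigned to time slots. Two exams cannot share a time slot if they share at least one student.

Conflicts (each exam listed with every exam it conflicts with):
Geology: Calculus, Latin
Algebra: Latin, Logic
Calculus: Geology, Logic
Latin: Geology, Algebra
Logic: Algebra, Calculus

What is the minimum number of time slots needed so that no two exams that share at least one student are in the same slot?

The cycle Calculus-Logic-Algebra-Latin-Geology-Calculus has odd length 5, so it cannot be 2-colored; at least 3 time slots are needed.
3 time slots suffice: Geology=3, Algebra=1, Calculus=1, Latin=2, Logic=2. Each listed conflict is separated.

3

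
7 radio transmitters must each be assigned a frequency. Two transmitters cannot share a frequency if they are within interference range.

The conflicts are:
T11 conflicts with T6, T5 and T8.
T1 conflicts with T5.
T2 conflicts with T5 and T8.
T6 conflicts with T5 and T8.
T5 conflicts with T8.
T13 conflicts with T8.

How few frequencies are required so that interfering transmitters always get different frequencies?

T11, T6, T5, T8 pairwise conflict, so at least 4 frequencies are needed.
A valid assignment using 4 frequencies: T11=3, T1=2, T2=3, T6=4, T5=1, T13=1, T8=2. Each listed conflict is separated.

4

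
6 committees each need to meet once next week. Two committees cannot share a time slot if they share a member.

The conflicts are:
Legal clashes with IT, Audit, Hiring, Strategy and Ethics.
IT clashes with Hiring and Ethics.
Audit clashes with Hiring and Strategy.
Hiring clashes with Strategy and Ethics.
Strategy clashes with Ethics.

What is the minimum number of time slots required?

4

Legal, IT, Hiring, Ethics are mutually in conflict, so at least 4 time slots are needed.
A valid assignment using 4 time slots: Legal=2, IT=3, Audit=4, Hiring=1, Strategy=3, Ethics=4. Each listed conflict is separated.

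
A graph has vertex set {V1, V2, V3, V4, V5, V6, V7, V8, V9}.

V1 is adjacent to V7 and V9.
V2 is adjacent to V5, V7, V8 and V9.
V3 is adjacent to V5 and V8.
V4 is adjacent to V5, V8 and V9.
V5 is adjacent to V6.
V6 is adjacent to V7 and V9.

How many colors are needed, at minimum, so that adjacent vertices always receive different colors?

V1 and V7 are adjacent, so at least 2 colors are needed.
2 colors suffice: color 1 → {V1, V2, V3, V4, V6}; color 2 → {V5, V7, V8, V9}. Each edge has distinct colors on its endpoints.

2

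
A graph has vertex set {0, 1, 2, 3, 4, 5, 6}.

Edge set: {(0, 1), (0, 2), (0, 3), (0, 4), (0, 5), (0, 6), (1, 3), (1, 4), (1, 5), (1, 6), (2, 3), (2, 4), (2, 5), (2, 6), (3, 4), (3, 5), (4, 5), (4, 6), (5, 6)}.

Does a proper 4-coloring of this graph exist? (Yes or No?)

0, 1, 4, 5, 6 are mutually adjacent (a clique of size 5), so at least 5 colors are needed.
So 4 colors are not enough.

No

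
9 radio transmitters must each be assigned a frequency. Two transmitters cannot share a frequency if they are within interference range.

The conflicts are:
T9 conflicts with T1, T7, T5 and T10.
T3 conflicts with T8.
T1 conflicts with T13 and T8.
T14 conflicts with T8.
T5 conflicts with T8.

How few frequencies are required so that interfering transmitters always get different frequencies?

2

T9 and T7 conflict, so at least 2 frequencies are needed.
2 frequencies suffice: frequency 1 → {T9, T13, T8}; frequency 2 → {T3, T1, T7, T14, T5, T10}. Each listed conflict is separated.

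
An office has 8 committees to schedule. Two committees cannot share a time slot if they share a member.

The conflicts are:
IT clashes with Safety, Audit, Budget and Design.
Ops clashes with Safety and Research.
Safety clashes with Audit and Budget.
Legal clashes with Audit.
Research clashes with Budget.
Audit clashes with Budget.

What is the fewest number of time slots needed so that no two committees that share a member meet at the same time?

IT, Safety, Audit, Budget are mutually in conflict, so at least 4 time slots are needed.
Using 4 time slots: IT=4, Ops=3, Safety=2, Legal=2, Research=1, Audit=1, Budget=3, Design=1. Each listed conflict is separated.

4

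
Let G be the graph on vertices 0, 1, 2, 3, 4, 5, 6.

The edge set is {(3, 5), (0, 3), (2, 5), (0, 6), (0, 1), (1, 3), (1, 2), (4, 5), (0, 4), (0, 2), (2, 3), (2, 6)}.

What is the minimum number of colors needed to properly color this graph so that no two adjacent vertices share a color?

0, 1, 2, 3 are pairwise adjacent (a clique of size 4), so at least 4 colors are needed.
4 colors suffice: color a → {2, 4}; color b → {0, 5}; color c → {3, 6}; color d → {1}. No two adjacent vertices share a color.

4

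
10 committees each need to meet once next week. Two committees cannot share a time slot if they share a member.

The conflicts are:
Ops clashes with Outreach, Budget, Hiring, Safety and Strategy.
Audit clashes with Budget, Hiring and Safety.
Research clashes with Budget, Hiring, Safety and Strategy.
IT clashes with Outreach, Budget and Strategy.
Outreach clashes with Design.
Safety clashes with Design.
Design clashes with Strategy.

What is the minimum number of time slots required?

2

Research and Budget conflict, so at least 2 time slots are needed.
2 time slots suffice: Ops=1, Audit=1, Research=1, IT=1, Outreach=2, Budget=2, Hiring=2, Safety=2, Design=1, Strategy=2. Every pair that conflicts lands in different time slots.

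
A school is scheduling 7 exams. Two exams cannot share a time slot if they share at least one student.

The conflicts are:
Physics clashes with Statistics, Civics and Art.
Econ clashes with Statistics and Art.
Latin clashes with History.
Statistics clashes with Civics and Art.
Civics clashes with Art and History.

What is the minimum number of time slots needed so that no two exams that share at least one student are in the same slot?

Physics, Statistics, Civics, Art pairwise conflict, so at least 4 time slots are needed.
4 time slots suffice: time slot 1 → {Statistics, History}; time slot 2 → {Econ, Latin, Civics}; time slot 3 → {Art}; time slot 4 → {Physics}. No two conflicting exams share a time slot.

4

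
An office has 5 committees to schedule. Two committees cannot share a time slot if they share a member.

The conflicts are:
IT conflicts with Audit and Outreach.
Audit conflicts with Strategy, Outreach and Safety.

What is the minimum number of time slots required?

3

IT, Audit, Outreach all conflict with each other, so at least 3 time slots are needed.
3 time slots suffice: time slot 1 → {Audit}; time slot 2 → {Strategy, Outreach, Safety}; time slot 3 → {IT}. Each listed conflict is separated.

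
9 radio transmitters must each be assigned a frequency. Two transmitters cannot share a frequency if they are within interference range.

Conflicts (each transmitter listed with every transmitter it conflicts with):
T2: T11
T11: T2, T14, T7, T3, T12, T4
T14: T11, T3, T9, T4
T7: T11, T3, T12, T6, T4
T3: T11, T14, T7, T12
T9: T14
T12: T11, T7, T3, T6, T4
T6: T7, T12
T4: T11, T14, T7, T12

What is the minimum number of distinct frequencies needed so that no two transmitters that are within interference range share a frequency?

T11, T7, T12, T4 pairwise conflict, so at least 4 frequencies are needed.
4 frequencies suffice: frequency 1 → {T11, T9, T6}; frequency 2 → {T2, T14, T12}; frequency 3 → {T7}; frequency 4 → {T3, T4}. Each listed conflict is separated.

4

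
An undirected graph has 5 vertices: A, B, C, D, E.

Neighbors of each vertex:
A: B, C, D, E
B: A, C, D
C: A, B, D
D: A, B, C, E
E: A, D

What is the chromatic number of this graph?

4

A, B, C, D are pairwise adjacent (a clique of size 4), so at least 4 colors are needed.
One proper 4-coloring: A=2, B=4, C=3, D=1, E=3. Each edge has distinct colors on its endpoints.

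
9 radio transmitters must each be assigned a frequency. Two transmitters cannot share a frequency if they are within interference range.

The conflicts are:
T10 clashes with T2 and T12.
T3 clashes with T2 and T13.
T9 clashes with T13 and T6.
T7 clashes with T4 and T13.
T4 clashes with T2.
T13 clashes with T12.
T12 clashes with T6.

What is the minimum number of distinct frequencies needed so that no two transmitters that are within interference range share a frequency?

The cycle T3-T2-T4-T7-T13-T3 has odd length 5, so it cannot be 2-colored; at least 3 frequencies are needed.
3 frequencies suffice: frequency 1 → {T2, T13, T6}; frequency 2 → {T3, T9, T4, T12}; frequency 3 → {T10, T7}. Each listed conflict is separated.

3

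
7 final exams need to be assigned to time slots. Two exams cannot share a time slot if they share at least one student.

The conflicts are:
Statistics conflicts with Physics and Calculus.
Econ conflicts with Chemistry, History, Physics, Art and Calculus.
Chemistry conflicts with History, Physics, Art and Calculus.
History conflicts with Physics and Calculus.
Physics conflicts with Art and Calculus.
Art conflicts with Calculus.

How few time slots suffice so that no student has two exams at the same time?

Econ, Chemistry, Physics, Art, Calculus all conflict with each other, so at least 5 time slots are needed.
5 time slots suffice: time slot 1 → {Physics}; time slot 2 → {Calculus}; time slot 3 → {Statistics, Chemistry}; time slot 4 → {Econ}; time slot 5 → {History, Art}. No two conflicting exams share a time slot.

5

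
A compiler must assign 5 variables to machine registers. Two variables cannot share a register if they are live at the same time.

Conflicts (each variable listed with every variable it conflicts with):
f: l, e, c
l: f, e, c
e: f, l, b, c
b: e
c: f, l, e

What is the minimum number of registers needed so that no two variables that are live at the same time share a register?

f, l, e, c are mutually in conflict, so at least 4 registers are needed.
A valid assignment using 4 registers: f=3, l=4, e=1, b=2, c=2. Every pair that conflicts lands in different registers.

4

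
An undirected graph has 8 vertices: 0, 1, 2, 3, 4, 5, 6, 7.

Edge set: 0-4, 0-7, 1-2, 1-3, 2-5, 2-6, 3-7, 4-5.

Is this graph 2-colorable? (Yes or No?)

The cycle 1-3-7-0-4-5-2-1 has odd length 7, so it cannot be 2-colored; at least 3 colors are needed.
So 2 colors are not enough.

No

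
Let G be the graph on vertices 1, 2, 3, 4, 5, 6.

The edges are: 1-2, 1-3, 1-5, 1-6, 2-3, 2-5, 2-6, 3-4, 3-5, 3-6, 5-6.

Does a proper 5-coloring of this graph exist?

Yes

The chromatic number is 5. 1, 2, 3, 5, 6 form a clique, so at least 5 colors are needed.
A valid assignment using 5 colors: 1=green, 2=purple, 3=red, 4=blue, 5=yellow, 6=blue.
That is already a proper 5-coloring.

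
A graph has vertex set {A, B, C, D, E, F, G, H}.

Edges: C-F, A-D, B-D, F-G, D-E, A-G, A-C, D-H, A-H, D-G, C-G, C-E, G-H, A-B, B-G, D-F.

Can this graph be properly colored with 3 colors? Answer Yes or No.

No

A, B, D, G are pairwise adjacent (a clique of size 4), so at least 4 colors are needed.
So 3 colors are not enough.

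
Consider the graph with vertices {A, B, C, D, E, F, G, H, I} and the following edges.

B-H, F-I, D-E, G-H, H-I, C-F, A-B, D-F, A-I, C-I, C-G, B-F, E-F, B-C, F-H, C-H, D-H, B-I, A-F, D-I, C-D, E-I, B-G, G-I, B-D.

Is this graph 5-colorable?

No

B, C, D, F, H, I are mutually adjacent (a clique of size 6), so at least 6 colors are needed.
So 5 colors are not enough.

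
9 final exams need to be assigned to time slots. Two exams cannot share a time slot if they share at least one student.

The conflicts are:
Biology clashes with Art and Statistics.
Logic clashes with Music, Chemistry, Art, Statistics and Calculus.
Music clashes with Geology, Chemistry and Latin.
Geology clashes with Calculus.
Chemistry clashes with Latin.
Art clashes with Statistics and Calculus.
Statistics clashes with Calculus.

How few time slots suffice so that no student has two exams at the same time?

Logic, Art, Statistics, Calculus all conflict with each other, so at least 4 time slots are needed.
4 time slots suffice: Biology=1, Logic=1, Music=2, Geology=1, Chemistry=3, Art=2, Statistics=3, Calculus=4, Latin=1. Every pair that conflicts lands in different time slots.

4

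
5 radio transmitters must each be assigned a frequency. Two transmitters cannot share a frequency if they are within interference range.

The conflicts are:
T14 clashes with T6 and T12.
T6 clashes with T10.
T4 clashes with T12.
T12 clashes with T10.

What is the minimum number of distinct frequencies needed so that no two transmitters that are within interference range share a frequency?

2

T12 and T10 conflict, so at least 2 frequencies are needed.
2 frequencies suffice: T14=2, T6=1, T4=2, T12=1, T10=2. No two conflicting transmitters share a frequency.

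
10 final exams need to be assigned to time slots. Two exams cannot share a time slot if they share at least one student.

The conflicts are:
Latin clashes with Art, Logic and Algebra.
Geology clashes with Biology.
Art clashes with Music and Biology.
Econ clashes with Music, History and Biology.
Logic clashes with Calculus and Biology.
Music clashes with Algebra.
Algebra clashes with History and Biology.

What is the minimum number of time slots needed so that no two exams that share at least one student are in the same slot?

Latin and Logic conflict, so at least 2 time slots are needed.
A valid assignment using 2 time slots: Latin=1, Geology=2, Art=2, Econ=2, Logic=2, Music=1, Algebra=2, Calculus=1, History=1, Biology=1. Each listed conflict is separated.

2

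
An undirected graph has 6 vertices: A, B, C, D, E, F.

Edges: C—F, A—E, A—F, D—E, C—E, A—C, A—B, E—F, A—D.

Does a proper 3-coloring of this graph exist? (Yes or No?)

No

A, C, E, F are pairwise adjacent (a clique of size 4), so at least 4 colors are needed.
So 3 colors are not enough.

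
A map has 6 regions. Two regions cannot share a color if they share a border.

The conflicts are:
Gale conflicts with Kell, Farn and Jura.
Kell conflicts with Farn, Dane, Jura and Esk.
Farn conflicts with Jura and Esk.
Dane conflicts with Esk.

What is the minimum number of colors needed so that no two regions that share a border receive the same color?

Gale, Kell, Farn, Jura all conflict with each other, so at least 4 colors are needed.
One proper 4-coloring: Gale=3, Kell=1, Farn=2, Dane=2, Jura=4, Esk=3. Every pair that conflicts lands in different colors.

4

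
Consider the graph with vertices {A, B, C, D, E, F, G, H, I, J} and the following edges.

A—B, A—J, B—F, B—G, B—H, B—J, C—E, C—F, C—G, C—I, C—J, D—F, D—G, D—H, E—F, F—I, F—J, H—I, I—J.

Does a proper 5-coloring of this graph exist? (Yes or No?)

Yes

The chromatic number is 4. C, F, I, J form a clique, so at least 4 colors are needed.
4 colors suffice: color 1 → {A, F, G, H}; color 2 → {B, C, D}; color 3 → {E, J}; color 4 → {I}.
Since 5 ≥ 4, a proper 5-coloring certainly exists.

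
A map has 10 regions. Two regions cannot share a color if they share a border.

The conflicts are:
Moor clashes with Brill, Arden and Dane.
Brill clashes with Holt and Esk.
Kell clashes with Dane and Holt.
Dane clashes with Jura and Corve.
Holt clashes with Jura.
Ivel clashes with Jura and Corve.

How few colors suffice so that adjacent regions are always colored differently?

The cycle Brill-Holt-Jura-Dane-Moor-Brill has odd length 5, so it cannot be 2-colored; at least 3 colors are needed.
One proper 3-coloring: Moor=2, Brill=3, Kell=2, Arden=1, Dane=1, Holt=1, Ivel=1, Esk=1, Jura=2, Corve=2. Every pair that conflicts lands in different colors.

3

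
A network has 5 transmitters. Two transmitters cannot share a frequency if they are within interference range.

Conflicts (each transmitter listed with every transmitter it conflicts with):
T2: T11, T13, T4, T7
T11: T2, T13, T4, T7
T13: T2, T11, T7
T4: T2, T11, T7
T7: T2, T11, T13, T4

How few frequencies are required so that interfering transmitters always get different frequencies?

4

T2, T11, T4, T7 are mutually in conflict, so at least 4 frequencies are needed.
A valid assignment using 4 frequencies: T2=2, T11=3, T13=4, T4=4, T7=1. No two conflicting transmitters share a frequency.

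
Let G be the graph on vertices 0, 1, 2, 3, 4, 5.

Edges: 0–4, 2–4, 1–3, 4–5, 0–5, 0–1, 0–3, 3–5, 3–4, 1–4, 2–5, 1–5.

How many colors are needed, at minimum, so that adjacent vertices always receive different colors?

0, 1, 3, 4, 5 are mutually adjacent (a clique of size 5), so at least 5 colors are needed.
5 colors suffice: color a → {5}; color b → {4}; color c → {2, 3}; color d → {0}; color e → {1}. No two adjacent vertices share a color.

5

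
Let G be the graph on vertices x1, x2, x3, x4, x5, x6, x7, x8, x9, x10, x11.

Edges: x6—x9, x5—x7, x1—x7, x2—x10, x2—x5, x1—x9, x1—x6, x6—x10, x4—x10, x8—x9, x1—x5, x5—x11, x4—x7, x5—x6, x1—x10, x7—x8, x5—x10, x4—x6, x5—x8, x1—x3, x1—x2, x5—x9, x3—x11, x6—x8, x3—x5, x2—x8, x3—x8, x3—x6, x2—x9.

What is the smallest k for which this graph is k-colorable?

x5, x6, x8, x9 form a clique, so at least 4 colors are needed.
One proper 4-coloring: x1=green, x2=blue, x3=yellow, x4=red, x5=red, x6=blue, x7=blue, x8=green, x9=yellow, x10=yellow, x11=blue. No two adjacent vertices share a color.

4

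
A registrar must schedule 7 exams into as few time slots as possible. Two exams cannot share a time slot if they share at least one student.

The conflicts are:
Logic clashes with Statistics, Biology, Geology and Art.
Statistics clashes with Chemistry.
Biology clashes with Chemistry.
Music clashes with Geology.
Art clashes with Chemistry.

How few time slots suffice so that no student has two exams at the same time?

Logic and Biology conflict, so at least 2 time slots are needed.
Using 2 time slots: Logic=1, Statistics=2, Biology=2, Music=1, Geology=2, Art=2, Chemistry=1. Every pair that conflicts lands in different time slots.

2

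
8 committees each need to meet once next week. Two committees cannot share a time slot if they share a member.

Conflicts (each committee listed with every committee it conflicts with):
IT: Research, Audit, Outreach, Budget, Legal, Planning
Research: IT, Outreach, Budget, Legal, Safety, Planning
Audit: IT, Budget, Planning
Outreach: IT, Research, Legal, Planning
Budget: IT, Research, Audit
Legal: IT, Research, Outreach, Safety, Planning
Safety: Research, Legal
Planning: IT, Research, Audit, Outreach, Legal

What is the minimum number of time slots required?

5

IT, Research, Outreach, Legal, Planning are mutually in conflict, so at least 5 time slots are needed.
5 time slots suffice: IT=1, Research=2, Audit=2, Outreach=5, Budget=3, Legal=4, Safety=1, Planning=3. Each listed conflict is separated.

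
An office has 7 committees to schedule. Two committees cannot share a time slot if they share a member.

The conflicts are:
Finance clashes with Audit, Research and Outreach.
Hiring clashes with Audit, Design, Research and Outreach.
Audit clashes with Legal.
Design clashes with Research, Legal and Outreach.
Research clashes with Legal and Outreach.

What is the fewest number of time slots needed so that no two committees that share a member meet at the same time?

4

Hiring, Design, Research, Outreach all conflict with each other, so at least 4 time slots are needed.
A valid assignment using 4 time slots: Finance=2, Hiring=3, Audit=1, Design=2, Research=1, Legal=3, Outreach=4. Every pair that conflicts lands in different time slots.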